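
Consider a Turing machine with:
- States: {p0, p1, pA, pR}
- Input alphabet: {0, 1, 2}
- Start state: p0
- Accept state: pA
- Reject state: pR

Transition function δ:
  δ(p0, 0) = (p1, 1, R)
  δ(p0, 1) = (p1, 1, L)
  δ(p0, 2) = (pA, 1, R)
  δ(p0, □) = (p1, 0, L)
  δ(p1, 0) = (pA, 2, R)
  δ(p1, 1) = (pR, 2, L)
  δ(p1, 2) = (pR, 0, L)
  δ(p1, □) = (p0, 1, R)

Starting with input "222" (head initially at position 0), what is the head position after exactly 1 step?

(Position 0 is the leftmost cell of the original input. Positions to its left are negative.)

Execution trace (head position shown):
Step 0: [p0]222  (head at position 0)
Step 1: move right → 1[pA]22  (head at position 1)

After 1 step, the head is at position 1.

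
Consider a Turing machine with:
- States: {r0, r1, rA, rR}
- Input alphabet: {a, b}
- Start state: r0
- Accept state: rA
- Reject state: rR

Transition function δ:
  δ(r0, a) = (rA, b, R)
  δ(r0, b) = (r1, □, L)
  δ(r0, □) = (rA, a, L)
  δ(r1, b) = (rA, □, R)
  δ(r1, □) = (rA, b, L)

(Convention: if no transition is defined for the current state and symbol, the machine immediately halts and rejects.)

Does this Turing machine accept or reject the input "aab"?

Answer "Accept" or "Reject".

Execution trace:
Initial: [r0]aab
Step 1: δ(r0, a) = (rA, b, R) → b[rA]ab

The machine reaches the accept state rA and halts.

Answer: Accept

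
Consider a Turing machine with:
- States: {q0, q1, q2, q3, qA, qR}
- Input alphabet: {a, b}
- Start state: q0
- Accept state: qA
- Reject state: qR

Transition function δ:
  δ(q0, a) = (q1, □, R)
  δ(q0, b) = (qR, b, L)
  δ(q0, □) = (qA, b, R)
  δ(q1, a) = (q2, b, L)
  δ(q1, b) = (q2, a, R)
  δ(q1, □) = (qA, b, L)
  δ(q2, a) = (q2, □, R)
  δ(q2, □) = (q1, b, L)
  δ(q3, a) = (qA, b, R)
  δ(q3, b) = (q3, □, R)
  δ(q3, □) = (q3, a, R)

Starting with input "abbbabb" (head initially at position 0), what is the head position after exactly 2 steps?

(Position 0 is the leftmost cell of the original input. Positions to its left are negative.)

Execution trace (head position shown):
Step 0: [q0]abbbabb  (head at position 0)
Step 1: move right → □[q1]bbbabb  (head at position 1)
Step 2: move right → □a[q2]bbabb  (head at position 2)

After 2 steps, the head is at position 2.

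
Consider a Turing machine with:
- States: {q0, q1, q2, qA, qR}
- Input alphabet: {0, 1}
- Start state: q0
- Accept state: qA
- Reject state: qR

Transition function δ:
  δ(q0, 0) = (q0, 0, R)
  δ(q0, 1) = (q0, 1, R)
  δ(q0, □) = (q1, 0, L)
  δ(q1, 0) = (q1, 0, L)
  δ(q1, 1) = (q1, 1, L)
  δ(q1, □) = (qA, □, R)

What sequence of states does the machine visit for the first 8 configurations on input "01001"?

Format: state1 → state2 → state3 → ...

Execution trace:
Initial: [q0]01001
Step 1: δ(q0, 0) = (q0, 0, R) → 0[q0]1001
Step 2: δ(q0, 1) = (q0, 1, R) → 01[q0]001
Step 3: δ(q0, 0) = (q0, 0, R) → 010[q0]01
Step 4: δ(q0, 0) = (q0, 0, R) → 0100[q0]1
Step 5: δ(q0, 1) = (q0, 1, R) → 01001[q0]□
Step 6: δ(q0, □) = (q1, 0, L) → 0100[q1]10
Step 7: δ(q1, 1) = (q1, 1, L) → 010[q1]010

State sequence: q0 → q0 → q0 → q0 → q0 → q0 → q1 → q1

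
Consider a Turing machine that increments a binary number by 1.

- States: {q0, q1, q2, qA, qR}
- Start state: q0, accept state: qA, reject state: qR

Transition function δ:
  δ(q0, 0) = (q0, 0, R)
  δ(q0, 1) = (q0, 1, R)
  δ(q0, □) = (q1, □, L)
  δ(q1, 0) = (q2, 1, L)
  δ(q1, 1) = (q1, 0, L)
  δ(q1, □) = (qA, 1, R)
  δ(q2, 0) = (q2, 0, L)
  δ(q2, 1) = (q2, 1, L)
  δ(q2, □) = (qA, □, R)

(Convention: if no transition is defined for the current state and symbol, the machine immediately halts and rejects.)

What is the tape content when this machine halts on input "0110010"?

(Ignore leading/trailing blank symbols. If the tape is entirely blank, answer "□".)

Execution trace:
Initial: [q0]0110010
Step 1: δ(q0, 0) = (q0, 0, R) → 0[q0]110010
Step 2: δ(q0, 1) = (q0, 1, R) → 01[q0]10010
Step 3: δ(q0, 1) = (q0, 1, R) → 011[q0]0010
Step 4: δ(q0, 0) = (q0, 0, R) → 0110[q0]010
Step 5: δ(q0, 0) = (q0, 0, R) → 01100[q0]10
Step 6: δ(q0, 1) = (q0, 1, R) → 011001[q0]0
Step 7: δ(q0, 0) = (q0, 0, R) → 0110010[q0]□
Step 8: δ(q0, □) = (q1, □, L) → 011001[q1]0□
Step 9: δ(q1, 0) = (q2, 1, L) → 01100[q2]11□
Step 10: δ(q2, 1) = (q2, 1, L) → 0110[q2]011□
Step 11: δ(q2, 0) = (q2, 0, L) → 011[q2]0011□
Step 12: δ(q2, 0) = (q2, 0, L) → 01[q2]10011□
Step 13: δ(q2, 1) = (q2, 1, L) → 0[q2]110011□
Step 14: δ(q2, 1) = (q2, 1, L) → [q2]0110011□
Step 15: δ(q2, 0) = (q2, 0, L) → [q2]□0110011□
Step 16: δ(q2, □) = (qA, □, R) → □[qA]0110011□

The machine reaches the accept state qA and halts.

Final tape (ignoring leading/trailing blanks): 0110011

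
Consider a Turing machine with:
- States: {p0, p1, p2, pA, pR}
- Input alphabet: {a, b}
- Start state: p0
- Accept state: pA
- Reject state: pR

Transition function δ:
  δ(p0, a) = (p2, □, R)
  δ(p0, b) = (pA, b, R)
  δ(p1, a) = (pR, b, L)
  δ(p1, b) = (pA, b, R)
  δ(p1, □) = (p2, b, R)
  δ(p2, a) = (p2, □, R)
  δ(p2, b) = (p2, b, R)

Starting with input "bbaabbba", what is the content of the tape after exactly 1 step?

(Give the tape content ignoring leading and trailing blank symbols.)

Execution trace:
Initial: [p0]bbaabbba
Step 1: δ(p0, b) = (pA, b, R) → b[pA]baabbba

The machine reaches the accept state pA and halts.

After 1 step, the tape (ignoring leading/trailing blanks) is: bbaabbba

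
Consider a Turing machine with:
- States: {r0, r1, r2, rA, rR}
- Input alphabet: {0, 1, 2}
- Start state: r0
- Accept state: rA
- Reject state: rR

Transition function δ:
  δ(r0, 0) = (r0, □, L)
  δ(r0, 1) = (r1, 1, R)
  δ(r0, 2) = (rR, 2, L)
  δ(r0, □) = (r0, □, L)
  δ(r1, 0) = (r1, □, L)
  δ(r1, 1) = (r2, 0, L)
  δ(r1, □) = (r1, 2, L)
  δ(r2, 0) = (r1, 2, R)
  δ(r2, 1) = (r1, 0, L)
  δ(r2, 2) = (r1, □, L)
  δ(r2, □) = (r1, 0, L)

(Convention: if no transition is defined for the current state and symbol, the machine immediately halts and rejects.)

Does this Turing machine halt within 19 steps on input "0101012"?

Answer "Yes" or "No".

Execution trace:
Initial: [r0]0101012
Step 1: δ(r0, 0) = (r0, □, L) → [r0]□□101012
Step 2: δ(r0, □) = (r0, □, L) → [r0]□□□101012
Step 3: δ(r0, □) = (r0, □, L) → [r0]□□□□101012
Step 4: δ(r0, □) = (r0, □, L) → [r0]□□□□□101012
Step 5: δ(r0, □) = (r0, □, L) → [r0]□□□□□□101012
Step 6: δ(r0, □) = (r0, □, L) → [r0]□□□□□□□101012
Step 7: δ(r0, □) = (r0, □, L) → [r0]□□□□□□□□101012
Step 8: δ(r0, □) = (r0, □, L) → [r0]□□□□□□□□□101012
Step 9: δ(r0, □) = (r0, □, L) → [r0]□□□□□□□□□□101012
Step 10: δ(r0, □) = (r0, □, L) → [r0]□□□□□□□□□□□101012
Step 11: δ(r0, □) = (r0, □, L) → [r0]□□□□□□□□□□□□101012
Step 12: δ(r0, □) = (r0, □, L) → [r0]□□□□□□□□□□□□□101012
Step 13: δ(r0, □) = (r0, □, L) → [r0]□□□□□□□□□□□□□□101012
Step 14: δ(r0, □) = (r0, □, L) → [r0]□□□□□□□□□□□□□□□101012
Step 15: δ(r0, □) = (r0, □, L) → [r0]□□□□□□□□□□□□□□□□101012
Step 16: δ(r0, □) = (r0, □, L) → [r0]□□□□□□□□□□□□□□□□□101012
Step 17: δ(r0, □) = (r0, □, L) → [r0]□□□□□□□□□□□□□□□□□□101012
Step 18: δ(r0, □) = (r0, □, L) → [r0]□□□□□□□□□□□□□□□□□□□101012
Step 19: δ(r0, □) = (r0, □, L) → [r0]□□□□□□□□□□□□□□□□□□□□101012

The machine has not reached a halting state after 19 steps.
The machine did not halt within the 19-step bound.

Answer: No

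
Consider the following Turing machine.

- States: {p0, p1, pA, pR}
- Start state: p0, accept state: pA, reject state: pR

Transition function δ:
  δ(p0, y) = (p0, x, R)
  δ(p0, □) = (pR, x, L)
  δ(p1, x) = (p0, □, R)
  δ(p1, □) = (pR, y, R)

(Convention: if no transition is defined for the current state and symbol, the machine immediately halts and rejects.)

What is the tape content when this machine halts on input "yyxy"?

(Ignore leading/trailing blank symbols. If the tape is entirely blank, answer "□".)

Execution trace:
Initial: [p0]yyxy
Step 1: δ(p0, y) = (p0, x, R) → x[p0]yxy
Step 2: δ(p0, y) = (p0, x, R) → xx[p0]xy

No transition is defined for δ(p0, x). By convention the machine halts and rejects.

Final tape (ignoring leading/trailing blanks): xxxy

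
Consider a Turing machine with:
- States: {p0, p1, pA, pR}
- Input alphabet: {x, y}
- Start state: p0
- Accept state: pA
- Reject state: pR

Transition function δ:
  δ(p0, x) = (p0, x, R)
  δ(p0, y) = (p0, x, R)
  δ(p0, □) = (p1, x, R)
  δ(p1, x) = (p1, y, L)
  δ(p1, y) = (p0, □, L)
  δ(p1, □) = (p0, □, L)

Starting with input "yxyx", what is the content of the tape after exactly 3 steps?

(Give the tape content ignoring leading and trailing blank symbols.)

Execution trace:
Initial: [p0]yxyx
Step 1: δ(p0, y) = (p0, x, R) → x[p0]xyx
Step 2: δ(p0, x) = (p0, x, R) → xx[p0]yx
Step 3: δ(p0, y) = (p0, x, R) → xxx[p0]x

After 3 steps, the tape (ignoring leading/trailing blanks) is: xxxx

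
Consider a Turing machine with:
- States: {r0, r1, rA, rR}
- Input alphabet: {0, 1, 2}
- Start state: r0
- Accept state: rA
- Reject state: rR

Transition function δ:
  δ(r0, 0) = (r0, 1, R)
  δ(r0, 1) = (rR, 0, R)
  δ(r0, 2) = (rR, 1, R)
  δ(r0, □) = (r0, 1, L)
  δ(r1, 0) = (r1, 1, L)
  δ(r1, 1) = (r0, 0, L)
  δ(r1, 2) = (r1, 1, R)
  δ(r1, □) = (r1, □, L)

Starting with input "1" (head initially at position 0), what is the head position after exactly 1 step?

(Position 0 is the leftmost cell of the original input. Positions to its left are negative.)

Execution trace (head position shown):
Step 0: [r0]1  (head at position 0)
Step 1: move right → 0[rR]□  (head at position 1)

After 1 step, the head is at position 1.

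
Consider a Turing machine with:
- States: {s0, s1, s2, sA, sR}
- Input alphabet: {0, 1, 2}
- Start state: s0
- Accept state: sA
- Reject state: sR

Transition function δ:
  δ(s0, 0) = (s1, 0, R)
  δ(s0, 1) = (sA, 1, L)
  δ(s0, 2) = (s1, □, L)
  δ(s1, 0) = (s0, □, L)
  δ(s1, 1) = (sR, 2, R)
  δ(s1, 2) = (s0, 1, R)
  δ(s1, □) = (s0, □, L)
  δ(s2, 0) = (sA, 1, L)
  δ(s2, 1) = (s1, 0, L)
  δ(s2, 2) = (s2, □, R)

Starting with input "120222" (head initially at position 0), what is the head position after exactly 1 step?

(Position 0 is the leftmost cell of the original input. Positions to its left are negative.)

Execution trace (head position shown):
Step 0: [s0]120222  (head at position 0)
Step 1: move left → [sA]□120222  (head at position -1)

After 1 step, the head is at position -1.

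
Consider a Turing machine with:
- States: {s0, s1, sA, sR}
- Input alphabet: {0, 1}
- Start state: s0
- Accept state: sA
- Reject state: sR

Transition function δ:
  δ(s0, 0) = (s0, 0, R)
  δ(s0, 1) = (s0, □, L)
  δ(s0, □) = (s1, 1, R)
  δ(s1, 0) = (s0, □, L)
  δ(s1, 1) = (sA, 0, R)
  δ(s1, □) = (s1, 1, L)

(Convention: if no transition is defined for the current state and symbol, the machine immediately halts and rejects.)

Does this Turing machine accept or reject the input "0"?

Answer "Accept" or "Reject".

Execution trace:
Initial: [s0]0
Step 1: δ(s0, 0) = (s0, 0, R) → 0[s0]□
Step 2: δ(s0, □) = (s1, 1, R) → 01[s1]□
Step 3: δ(s1, □) = (s1, 1, L) → 0[s1]11
Step 4: δ(s1, 1) = (sA, 0, R) → 00[sA]1

The machine reaches the accept state sA and halts.

Answer: Accept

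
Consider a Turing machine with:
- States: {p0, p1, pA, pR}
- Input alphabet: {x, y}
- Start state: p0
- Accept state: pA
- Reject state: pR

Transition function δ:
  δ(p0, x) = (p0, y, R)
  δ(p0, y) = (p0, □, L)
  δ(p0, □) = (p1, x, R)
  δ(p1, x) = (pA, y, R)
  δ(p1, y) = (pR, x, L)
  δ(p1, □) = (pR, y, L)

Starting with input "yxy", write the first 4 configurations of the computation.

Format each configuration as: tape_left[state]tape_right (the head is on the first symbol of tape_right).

Transitions applied:
Step 1: δ(p0, y) = (p0, □, L)
Step 2: δ(p0, □) = (p1, x, R)
Step 3: δ(p1, □) = (pR, y, L)

The first 4 configurations are:
[p0]yxy ⊢ [p0]□□xy ⊢ x[p1]□xy ⊢ [pR]xyxy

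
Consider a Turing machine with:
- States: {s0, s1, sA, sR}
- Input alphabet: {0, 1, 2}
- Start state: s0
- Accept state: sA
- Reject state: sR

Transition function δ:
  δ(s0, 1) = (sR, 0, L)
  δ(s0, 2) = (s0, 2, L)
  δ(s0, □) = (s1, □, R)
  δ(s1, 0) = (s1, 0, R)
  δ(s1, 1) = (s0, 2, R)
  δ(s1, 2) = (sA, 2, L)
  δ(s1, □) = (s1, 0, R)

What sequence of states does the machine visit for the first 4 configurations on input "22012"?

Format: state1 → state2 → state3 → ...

Execution trace:
Initial: [s0]22012
Step 1: δ(s0, 2) = (s0, 2, L) → [s0]□22012
Step 2: δ(s0, □) = (s1, □, R) → □[s1]22012
Step 3: δ(s1, 2) = (sA, 2, L) → [sA]□22012

The machine reaches the accept state sA and halts.

State sequence: s0 → s0 → s1 → sA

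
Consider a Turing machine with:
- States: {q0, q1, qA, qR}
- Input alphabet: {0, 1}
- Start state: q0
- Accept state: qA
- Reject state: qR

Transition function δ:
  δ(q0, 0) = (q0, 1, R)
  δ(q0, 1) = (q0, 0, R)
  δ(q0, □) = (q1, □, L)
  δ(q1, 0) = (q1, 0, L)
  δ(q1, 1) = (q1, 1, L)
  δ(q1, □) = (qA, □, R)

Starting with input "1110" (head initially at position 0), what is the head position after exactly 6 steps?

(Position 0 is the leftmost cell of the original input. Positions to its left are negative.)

Execution trace (head position shown):
Step 0: [q0]1110  (head at position 0)
Step 1: move right → 0[q0]110  (head at position 1)
Step 2: move right → 00[q0]10  (head at position 2)
Step 3: move right → 000[q0]0  (head at position 3)
Step 4: move right → 0001[q0]□  (head at position 4)
Step 5: move left → 000[q1]1□  (head at position 3)
Step 6: move left → 00[q1]01□  (head at position 2)

After 6 steps, the head is at position 2.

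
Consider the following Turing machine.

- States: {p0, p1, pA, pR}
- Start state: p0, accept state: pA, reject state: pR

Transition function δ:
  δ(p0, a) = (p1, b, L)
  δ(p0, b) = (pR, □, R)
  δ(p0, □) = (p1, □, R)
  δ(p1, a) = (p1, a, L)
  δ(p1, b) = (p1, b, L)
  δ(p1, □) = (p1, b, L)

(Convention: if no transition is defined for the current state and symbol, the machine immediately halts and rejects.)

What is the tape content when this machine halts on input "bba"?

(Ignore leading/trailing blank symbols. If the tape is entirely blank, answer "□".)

Execution trace:
Initial: [p0]bba
Step 1: δ(p0, b) = (pR, □, R) → □[pR]ba

The machine reaches the reject state pR and halts.

Final tape (ignoring leading/trailing blanks): ba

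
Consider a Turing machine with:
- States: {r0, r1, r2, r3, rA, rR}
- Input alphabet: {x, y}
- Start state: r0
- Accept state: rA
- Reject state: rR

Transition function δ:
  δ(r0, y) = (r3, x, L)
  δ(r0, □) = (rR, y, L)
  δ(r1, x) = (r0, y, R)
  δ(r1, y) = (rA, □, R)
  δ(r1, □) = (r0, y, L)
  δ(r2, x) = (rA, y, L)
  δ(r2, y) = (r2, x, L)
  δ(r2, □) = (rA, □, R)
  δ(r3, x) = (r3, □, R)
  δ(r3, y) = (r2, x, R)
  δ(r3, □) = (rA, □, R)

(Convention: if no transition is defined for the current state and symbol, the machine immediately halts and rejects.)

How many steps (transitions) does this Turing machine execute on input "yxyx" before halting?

Execution trace:
Initial: [r0]yxyx
Step 1: δ(r0, y) = (r3, x, L) → [r3]□xxyx
Step 2: δ(r3, □) = (rA, □, R) → □[rA]xxyx

The machine reaches the accept state rA and halts.

The machine executed 2 steps before halting.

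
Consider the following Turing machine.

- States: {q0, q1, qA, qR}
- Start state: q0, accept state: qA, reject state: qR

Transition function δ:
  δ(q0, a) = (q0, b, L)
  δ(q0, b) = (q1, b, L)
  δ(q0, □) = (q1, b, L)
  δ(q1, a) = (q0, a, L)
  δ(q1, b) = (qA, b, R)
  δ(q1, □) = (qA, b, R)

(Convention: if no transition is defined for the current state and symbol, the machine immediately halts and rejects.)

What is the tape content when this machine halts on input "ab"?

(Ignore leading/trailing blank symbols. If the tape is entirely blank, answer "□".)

Execution trace:
Initial: [q0]ab
Step 1: δ(q0, a) = (q0, b, L) → [q0]□bb
Step 2: δ(q0, □) = (q1, b, L) → [q1]□bbb
Step 3: δ(q1, □) = (qA, b, R) → b[qA]bbb

The machine reaches the accept state qA and halts.

Final tape (ignoring leading/trailing blanks): bbbb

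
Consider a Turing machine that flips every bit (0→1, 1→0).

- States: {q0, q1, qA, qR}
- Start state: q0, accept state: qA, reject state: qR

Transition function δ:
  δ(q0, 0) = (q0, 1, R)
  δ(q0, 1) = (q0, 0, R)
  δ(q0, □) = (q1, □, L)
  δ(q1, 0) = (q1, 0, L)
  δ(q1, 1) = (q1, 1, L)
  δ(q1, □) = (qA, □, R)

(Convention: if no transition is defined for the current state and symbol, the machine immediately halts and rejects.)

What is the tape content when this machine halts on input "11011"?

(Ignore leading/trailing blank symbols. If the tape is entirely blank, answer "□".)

Execution trace:
Initial: [q0]11011
Step 1: δ(q0, 1) = (q0, 0, R) → 0[q0]1011
Step 2: δ(q0, 1) = (q0, 0, R) → 00[q0]011
Step 3: δ(q0, 0) = (q0, 1, R) → 001[q0]11
Step 4: δ(q0, 1) = (q0, 0, R) → 0010[q0]1
Step 5: δ(q0, 1) = (q0, 0, R) → 00100[q0]□
Step 6: δ(q0, □) = (q1, □, L) → 0010[q1]0□
Step 7: δ(q1, 0) = (q1, 0, L) → 001[q1]00□
Step 8: δ(q1, 0) = (q1, 0, L) → 00[q1]100□
Step 9: δ(q1, 1) = (q1, 1, L) → 0[q1]0100□
Step 10: δ(q1, 0) = (q1, 0, L) → [q1]00100□
Step 11: δ(q1, 0) = (q1, 0, L) → [q1]□00100□
Step 12: δ(q1, □) = (qA, □, R) → □[qA]00100□

The machine reaches the accept state qA and halts.

Final tape (ignoring leading/trailing blanks): 00100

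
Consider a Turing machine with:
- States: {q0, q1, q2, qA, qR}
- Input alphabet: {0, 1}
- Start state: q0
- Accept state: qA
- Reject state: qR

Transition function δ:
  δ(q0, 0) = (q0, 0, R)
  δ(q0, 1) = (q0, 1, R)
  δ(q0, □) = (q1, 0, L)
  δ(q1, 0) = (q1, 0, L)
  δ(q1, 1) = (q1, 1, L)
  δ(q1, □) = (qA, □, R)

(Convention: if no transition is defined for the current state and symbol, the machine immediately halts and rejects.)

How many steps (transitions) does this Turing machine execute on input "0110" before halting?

Execution trace:
Initial: [q0]0110
Step 1: δ(q0, 0) = (q0, 0, R) → 0[q0]110
Step 2: δ(q0, 1) = (q0, 1, R) → 01[q0]10
Step 3: δ(q0, 1) = (q0, 1, R) → 011[q0]0
Step 4: δ(q0, 0) = (q0, 0, R) → 0110[q0]□
Step 5: δ(q0, □) = (q1, 0, L) → 011[q1]00
Step 6: δ(q1, 0) = (q1, 0, L) → 01[q1]100
Step 7: δ(q1, 1) = (q1, 1, L) → 0[q1]1100
Step 8: δ(q1, 1) = (q1, 1, L) → [q1]01100
Step 9: δ(q1, 0) = (q1, 0, L) → [q1]□01100
Step 10: δ(q1, □) = (qA, □, R) → □[qA]01100

The machine reaches the accept state qA and halts.

The machine executed 10 steps before halting.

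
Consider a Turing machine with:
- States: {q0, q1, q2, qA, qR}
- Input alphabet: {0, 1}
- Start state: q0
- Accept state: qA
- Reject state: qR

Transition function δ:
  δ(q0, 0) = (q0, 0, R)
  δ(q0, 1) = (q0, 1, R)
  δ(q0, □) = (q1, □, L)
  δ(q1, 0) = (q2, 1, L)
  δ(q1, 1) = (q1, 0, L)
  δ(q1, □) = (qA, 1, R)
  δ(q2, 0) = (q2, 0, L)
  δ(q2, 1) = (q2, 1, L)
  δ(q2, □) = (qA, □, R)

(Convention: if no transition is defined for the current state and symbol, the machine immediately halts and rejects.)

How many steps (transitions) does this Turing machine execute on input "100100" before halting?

Execution trace:
Initial: [q0]100100
Step 1: δ(q0, 1) = (q0, 1, R) → 1[q0]00100
Step 2: δ(q0, 0) = (q0, 0, R) → 10[q0]0100
Step 3: δ(q0, 0) = (q0, 0, R) → 100[q0]100
Step 4: δ(q0, 1) = (q0, 1, R) → 1001[q0]00
Step 5: δ(q0, 0) = (q0, 0, R) → 10010[q0]0
Step 6: δ(q0, 0) = (q0, 0, R) → 100100[q0]□
Step 7: δ(q0, □) = (q1, □, L) → 10010[q1]0□
Step 8: δ(q1, 0) = (q2, 1, L) → 1001[q2]01□
Step 9: δ(q2, 0) = (q2, 0, L) → 100[q2]101□
Step 10: δ(q2, 1) = (q2, 1, L) → 10[q2]0101□
Step 11: δ(q2, 0) = (q2, 0, L) → 1[q2]00101□
Step 12: δ(q2, 0) = (q2, 0, L) → [q2]100101□
Step 13: δ(q2, 1) = (q2, 1, L) → [q2]□100101□
Step 14: δ(q2, □) = (qA, □, R) → □[qA]100101□

The machine reaches the accept state qA and halts.

The machine executed 14 steps before halting.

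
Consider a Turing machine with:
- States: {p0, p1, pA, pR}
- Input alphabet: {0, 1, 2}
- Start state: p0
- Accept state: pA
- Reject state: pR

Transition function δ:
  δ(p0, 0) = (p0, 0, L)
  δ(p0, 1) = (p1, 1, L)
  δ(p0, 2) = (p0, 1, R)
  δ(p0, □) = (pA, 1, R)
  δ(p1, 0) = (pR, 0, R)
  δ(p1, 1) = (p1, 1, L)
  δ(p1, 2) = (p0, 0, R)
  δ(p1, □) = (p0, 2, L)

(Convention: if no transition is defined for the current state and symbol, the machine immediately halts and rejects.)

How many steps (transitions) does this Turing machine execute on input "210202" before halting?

Execution trace:
Initial: [p0]210202
Step 1: δ(p0, 2) = (p0, 1, R) → 1[p0]10202
Step 2: δ(p0, 1) = (p1, 1, L) → [p1]110202
Step 3: δ(p1, 1) = (p1, 1, L) → [p1]□110202
Step 4: δ(p1, □) = (p0, 2, L) → [p0]□2110202
Step 5: δ(p0, □) = (pA, 1, R) → 1[pA]2110202

The machine reaches the accept state pA and halts.

The machine executed 5 steps before halting.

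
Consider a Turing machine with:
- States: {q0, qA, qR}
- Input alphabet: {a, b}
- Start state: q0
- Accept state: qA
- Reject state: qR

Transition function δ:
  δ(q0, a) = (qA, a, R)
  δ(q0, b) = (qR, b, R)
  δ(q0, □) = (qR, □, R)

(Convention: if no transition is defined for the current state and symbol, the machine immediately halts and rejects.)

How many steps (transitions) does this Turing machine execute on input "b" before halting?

Execution trace:
Initial: [q0]b
Step 1: δ(q0, b) = (qR, b, R) → b[qR]□

The machine reaches the reject state qR and halts.

The machine executed 1 step before halting.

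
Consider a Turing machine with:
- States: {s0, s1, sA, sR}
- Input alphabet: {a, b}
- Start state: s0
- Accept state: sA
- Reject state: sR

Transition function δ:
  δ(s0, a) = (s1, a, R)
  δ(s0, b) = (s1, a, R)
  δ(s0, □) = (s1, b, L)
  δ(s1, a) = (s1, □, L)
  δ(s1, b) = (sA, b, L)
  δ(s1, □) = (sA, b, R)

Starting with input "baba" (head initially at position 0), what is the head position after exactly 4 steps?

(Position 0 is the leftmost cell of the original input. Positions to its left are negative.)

Execution trace (head position shown):
Step 0: [s0]baba  (head at position 0)
Step 1: move right → a[s1]aba  (head at position 1)
Step 2: move left → [s1]a□ba  (head at position 0)
Step 3: move left → [s1]□□□ba  (head at position -1)
Step 4: move right → b[sA]□□ba  (head at position 0)

After 4 steps, the head is at position 0.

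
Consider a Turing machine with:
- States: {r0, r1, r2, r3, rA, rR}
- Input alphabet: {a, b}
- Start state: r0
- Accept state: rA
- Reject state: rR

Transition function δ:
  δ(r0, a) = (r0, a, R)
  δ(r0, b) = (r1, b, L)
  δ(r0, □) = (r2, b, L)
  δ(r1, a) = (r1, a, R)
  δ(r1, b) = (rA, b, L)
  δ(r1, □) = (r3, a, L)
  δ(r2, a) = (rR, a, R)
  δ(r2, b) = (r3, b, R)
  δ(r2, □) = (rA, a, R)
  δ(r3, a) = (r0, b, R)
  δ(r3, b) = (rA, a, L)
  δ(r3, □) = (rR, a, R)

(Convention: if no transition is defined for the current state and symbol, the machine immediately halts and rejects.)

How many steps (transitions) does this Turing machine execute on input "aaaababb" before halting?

Execution trace:
Initial: [r0]aaaababb
Step 1: δ(r0, a) = (r0, a, R) → a[r0]aaababb
Step 2: δ(r0, a) = (r0, a, R) → aa[r0]aababb
Step 3: δ(r0, a) = (r0, a, R) → aaa[r0]ababb
Step 4: δ(r0, a) = (r0, a, R) → aaaa[r0]babb
Step 5: δ(r0, b) = (r1, b, L) → aaa[r1]ababb
Step 6: δ(r1, a) = (r1, a, R) → aaaa[r1]babb
Step 7: δ(r1, b) = (rA, b, L) → aaa[rA]ababb

The machine reaches the accept state rA and halts.

The machine executed 7 steps before halting.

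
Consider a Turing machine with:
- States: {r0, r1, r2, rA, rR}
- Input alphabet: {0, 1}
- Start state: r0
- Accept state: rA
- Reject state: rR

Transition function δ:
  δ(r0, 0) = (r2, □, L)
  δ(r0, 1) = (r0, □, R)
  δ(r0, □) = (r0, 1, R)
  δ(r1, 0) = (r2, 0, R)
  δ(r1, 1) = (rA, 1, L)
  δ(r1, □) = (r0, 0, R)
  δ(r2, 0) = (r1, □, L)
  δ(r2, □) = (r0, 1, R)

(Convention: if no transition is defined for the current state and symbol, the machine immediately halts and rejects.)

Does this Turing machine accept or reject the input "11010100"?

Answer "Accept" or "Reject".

Execution trace:
Initial: [r0]11010100
Step 1: δ(r0, 1) = (r0, □, R) → □[r0]1010100
Step 2: δ(r0, 1) = (r0, □, R) → □□[r0]010100
Step 3: δ(r0, 0) = (r2, □, L) → □[r2]□□10100
Step 4: δ(r2, □) = (r0, 1, R) → □1[r0]□10100
Step 5: δ(r0, □) = (r0, 1, R) → □11[r0]10100
Step 6: δ(r0, 1) = (r0, □, R) → □11□[r0]0100
Step 7: δ(r0, 0) = (r2, □, L) → □11[r2]□□100
Step 8: δ(r2, □) = (r0, 1, R) → □111[r0]□100
Step 9: δ(r0, □) = (r0, 1, R) → □1111[r0]100
Step 10: δ(r0, 1) = (r0, □, R) → □1111□[r0]00
Step 11: δ(r0, 0) = (r2, □, L) → □1111[r2]□□0
Step 12: δ(r2, □) = (r0, 1, R) → □11111[r0]□0
Step 13: δ(r0, □) = (r0, 1, R) → □111111[r0]0
Step 14: δ(r0, 0) = (r2, □, L) → □11111[r2]1□

No transition is defined for δ(r2, 1). By convention the machine halts and rejects.

Answer: Reject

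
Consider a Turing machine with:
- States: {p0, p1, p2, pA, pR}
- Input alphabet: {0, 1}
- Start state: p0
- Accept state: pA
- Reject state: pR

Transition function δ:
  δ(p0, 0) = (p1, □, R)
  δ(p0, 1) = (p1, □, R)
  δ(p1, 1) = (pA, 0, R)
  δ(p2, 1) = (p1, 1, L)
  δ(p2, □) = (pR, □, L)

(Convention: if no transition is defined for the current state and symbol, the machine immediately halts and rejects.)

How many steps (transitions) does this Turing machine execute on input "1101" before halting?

Execution trace:
Initial: [p0]1101
Step 1: δ(p0, 1) = (p1, □, R) → □[p1]101
Step 2: δ(p1, 1) = (pA, 0, R) → □0[pA]01

The machine reaches the accept state pA and halts.

The machine executed 2 steps before halting.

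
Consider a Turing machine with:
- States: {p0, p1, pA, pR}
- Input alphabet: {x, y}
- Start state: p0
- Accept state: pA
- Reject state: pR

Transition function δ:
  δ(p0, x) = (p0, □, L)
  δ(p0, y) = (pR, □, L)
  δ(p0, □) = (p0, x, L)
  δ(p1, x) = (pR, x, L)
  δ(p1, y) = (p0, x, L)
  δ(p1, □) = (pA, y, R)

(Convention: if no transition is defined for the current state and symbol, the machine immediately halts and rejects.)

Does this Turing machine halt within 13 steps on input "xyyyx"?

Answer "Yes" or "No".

Execution trace:
Initial: [p0]xyyyx
Step 1: δ(p0, x) = (p0, □, L) → [p0]□□yyyx
Step 2: δ(p0, □) = (p0, x, L) → [p0]□x□yyyx
Step 3: δ(p0, □) = (p0, x, L) → [p0]□xx□yyyx
Step 4: δ(p0, □) = (p0, x, L) → [p0]□xxx□yyyx
Step 5: δ(p0, □) = (p0, x, L) → [p0]□xxxx□yyyx
Step 6: δ(p0, □) = (p0, x, L) → [p0]□xxxxx□yyyx
Step 7: δ(p0, □) = (p0, x, L) → [p0]□xxxxxx□yyyx
Step 8: δ(p0, □) = (p0, x, L) → [p0]□xxxxxxx□yyyx
Step 9: δ(p0, □) = (p0, x, L) → [p0]□xxxxxxxx□yyyx
Step 10: δ(p0, □) = (p0, x, L) → [p0]□xxxxxxxxx□yyyx
Step 11: δ(p0, □) = (p0, x, L) → [p0]□xxxxxxxxxx□yyyx
Step 12: δ(p0, □) = (p0, x, L) → [p0]□xxxxxxxxxxx□yyyx
Step 13: δ(p0, □) = (p0, x, L) → [p0]□xxxxxxxxxxxx□yyyx

The machine has not reached a halting state after 13 steps.
The machine did not halt within the 13-step bound.

Answer: No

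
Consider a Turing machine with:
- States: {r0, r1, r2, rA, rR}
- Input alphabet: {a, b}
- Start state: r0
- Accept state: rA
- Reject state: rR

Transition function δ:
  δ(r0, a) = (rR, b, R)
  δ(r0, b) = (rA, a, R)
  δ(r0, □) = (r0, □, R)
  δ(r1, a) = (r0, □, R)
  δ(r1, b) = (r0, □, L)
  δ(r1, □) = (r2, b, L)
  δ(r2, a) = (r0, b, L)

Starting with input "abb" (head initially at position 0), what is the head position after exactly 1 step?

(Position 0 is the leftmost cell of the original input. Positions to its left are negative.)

Execution trace (head position shown):
Step 0: [r0]abb  (head at position 0)
Step 1: move right → b[rR]bb  (head at position 1)

After 1 step, the head is at position 1.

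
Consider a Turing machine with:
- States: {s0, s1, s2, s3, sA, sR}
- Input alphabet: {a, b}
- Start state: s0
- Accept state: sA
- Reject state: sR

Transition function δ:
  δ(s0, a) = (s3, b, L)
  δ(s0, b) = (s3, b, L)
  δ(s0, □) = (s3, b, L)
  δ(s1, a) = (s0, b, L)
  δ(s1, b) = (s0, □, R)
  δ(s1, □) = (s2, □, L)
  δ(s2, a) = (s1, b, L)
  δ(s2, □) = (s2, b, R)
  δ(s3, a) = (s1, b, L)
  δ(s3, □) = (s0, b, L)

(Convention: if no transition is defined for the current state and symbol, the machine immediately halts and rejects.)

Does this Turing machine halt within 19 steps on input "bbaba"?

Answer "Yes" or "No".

Execution trace:
Initial: [s0]bbaba
Step 1: δ(s0, b) = (s3, b, L) → [s3]□bbaba
Step 2: δ(s3, □) = (s0, b, L) → [s0]□bbbaba
Step 3: δ(s0, □) = (s3, b, L) → [s3]□bbbbaba
Step 4: δ(s3, □) = (s0, b, L) → [s0]□bbbbbaba
Step 5: δ(s0, □) = (s3, b, L) → [s3]□bbbbbbaba
Step 6: δ(s3, □) = (s0, b, L) → [s0]□bbbbbbbaba
Step 7: δ(s0, □) = (s3, b, L) → [s3]□bbbbbbbbaba
Step 8: δ(s3, □) = (s0, b, L) → [s0]□bbbbbbbbbaba
Step 9: δ(s0, □) = (s3, b, L) → [s3]□bbbbbbbbbbaba
Step 10: δ(s3, □) = (s0, b, L) → [s0]□bbbbbbbbbbbaba
Step 11: δ(s0, □) = (s3, b, L) → [s3]□bbbbbbbbbbbbaba
Step 12: δ(s3, □) = (s0, b, L) → [s0]□bbbbbbbbbbbbbaba
Step 13: δ(s0, □) = (s3, b, L) → [s3]□bbbbbbbbbbbbbbaba
Step 14: δ(s3, □) = (s0, b, L) → [s0]□bbbbbbbbbbbbbbbaba
Step 15: δ(s0, □) = (s3, b, L) → [s3]□bbbbbbbbbbbbbbbbaba
Step 16: δ(s3, □) = (s0, b, L) → [s0]□bbbbbbbbbbbbbbbbbaba
Step 17: δ(s0, □) = (s3, b, L) → [s3]□bbbbbbbbbbbbbbbbbbaba
Step 18: δ(s3, □) = (s0, b, L) → [s0]□bbbbbbbbbbbbbbbbbbbaba
Step 19: δ(s0, □) = (s3, b, L) → [s3]□bbbbbbbbbbbbbbbbbbbbaba

The machine has not reached a halting state after 19 steps.
The machine did not halt within the 19-step bound.

Answer: No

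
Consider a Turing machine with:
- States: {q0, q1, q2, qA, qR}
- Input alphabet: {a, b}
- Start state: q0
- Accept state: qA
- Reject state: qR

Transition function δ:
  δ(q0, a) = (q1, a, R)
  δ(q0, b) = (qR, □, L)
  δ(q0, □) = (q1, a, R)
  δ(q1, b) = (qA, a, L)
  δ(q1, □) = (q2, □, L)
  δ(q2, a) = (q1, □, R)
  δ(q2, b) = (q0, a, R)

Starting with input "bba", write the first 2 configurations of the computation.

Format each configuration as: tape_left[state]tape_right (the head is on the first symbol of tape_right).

Transitions applied:
Step 1: δ(q0, b) = (qR, □, L)

The first 2 configurations are:
[q0]bba ⊢ [qR]□□ba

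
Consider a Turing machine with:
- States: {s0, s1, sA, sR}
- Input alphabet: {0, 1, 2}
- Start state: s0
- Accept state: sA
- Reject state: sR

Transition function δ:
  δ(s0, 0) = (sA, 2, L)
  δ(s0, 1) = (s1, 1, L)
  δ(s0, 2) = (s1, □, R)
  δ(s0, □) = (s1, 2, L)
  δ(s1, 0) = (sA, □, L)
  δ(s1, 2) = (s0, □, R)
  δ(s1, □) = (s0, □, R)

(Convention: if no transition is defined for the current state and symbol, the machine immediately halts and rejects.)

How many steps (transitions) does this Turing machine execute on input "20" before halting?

Execution trace:
Initial: [s0]20
Step 1: δ(s0, 2) = (s1, □, R) → □[s1]0
Step 2: δ(s1, 0) = (sA, □, L) → [sA]□□

The machine reaches the accept state sA and halts.

The machine executed 2 steps before halting.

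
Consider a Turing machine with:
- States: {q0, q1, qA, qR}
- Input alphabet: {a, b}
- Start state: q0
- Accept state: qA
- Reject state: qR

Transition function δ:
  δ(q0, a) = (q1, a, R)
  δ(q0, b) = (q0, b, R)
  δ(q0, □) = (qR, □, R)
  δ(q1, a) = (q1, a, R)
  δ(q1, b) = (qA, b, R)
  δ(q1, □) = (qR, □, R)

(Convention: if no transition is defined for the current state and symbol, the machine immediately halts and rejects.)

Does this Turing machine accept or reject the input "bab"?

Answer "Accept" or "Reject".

Execution trace:
Initial: [q0]bab
Step 1: δ(q0, b) = (q0, b, R) → b[q0]ab
Step 2: δ(q0, a) = (q1, a, R) → ba[q1]b
Step 3: δ(q1, b) = (qA, b, R) → bab[qA]□

The machine reaches the accept state qA and halts.

Answer: Accept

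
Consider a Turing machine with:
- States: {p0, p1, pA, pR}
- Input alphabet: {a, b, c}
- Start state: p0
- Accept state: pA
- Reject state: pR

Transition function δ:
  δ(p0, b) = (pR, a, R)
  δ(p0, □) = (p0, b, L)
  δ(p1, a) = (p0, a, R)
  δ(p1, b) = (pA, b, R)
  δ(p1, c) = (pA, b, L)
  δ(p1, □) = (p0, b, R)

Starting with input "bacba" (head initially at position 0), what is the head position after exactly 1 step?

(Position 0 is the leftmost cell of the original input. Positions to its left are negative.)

Execution trace (head position shown):
Step 0: [p0]bacba  (head at position 0)
Step 1: move right → a[pR]acba  (head at position 1)

After 1 step, the head is at position 1.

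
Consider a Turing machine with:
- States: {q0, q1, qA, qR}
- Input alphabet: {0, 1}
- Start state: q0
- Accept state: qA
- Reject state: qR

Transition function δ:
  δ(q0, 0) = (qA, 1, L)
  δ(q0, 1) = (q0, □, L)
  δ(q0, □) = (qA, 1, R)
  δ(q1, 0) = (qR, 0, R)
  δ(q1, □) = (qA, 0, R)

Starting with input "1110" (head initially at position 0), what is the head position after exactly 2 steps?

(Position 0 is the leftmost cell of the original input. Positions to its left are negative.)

Execution trace (head position shown):
Step 0: [q0]1110  (head at position 0)
Step 1: move left → [q0]□□110  (head at position -1)
Step 2: move right → 1[qA]□110  (head at position 0)

After 2 steps, the head is at position 0.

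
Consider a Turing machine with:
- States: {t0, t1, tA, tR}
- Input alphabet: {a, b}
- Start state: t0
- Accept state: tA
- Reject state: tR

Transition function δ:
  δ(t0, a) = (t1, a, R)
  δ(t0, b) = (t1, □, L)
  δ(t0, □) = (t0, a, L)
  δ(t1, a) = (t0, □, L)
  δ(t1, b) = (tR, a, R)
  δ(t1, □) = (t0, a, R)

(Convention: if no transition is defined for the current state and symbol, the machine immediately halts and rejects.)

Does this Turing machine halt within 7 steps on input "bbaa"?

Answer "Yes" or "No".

Execution trace:
Initial: [t0]bbaa
Step 1: δ(t0, b) = (t1, □, L) → [t1]□□baa
Step 2: δ(t1, □) = (t0, a, R) → a[t0]□baa
Step 3: δ(t0, □) = (t0, a, L) → [t0]aabaa
Step 4: δ(t0, a) = (t1, a, R) → a[t1]abaa
Step 5: δ(t1, a) = (t0, □, L) → [t0]a□baa
Step 6: δ(t0, a) = (t1, a, R) → a[t1]□baa
Step 7: δ(t1, □) = (t0, a, R) → aa[t0]baa

The machine has not reached a halting state after 7 steps.
The machine did not halt within the 7-step bound.

Answer: No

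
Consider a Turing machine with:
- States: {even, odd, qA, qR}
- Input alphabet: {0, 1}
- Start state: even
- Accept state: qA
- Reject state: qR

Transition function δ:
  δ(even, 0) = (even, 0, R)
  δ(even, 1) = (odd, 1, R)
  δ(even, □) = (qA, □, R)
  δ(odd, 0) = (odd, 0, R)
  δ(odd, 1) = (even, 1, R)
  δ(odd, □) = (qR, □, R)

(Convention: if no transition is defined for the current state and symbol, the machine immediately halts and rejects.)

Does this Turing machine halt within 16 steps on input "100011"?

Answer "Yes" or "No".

Execution trace:
Initial: [even]100011
Step 1: δ(even, 1) = (odd, 1, R) → 1[odd]00011
Step 2: δ(odd, 0) = (odd, 0, R) → 10[odd]0011
Step 3: δ(odd, 0) = (odd, 0, R) → 100[odd]011
Step 4: δ(odd, 0) = (odd, 0, R) → 1000[odd]11
Step 5: δ(odd, 1) = (even, 1, R) → 10001[even]1
Step 6: δ(even, 1) = (odd, 1, R) → 100011[odd]□
Step 7: δ(odd, □) = (qR, □, R) → 100011□[qR]□

The machine reaches the reject state qR and halts.
The machine halted after 7 steps (within the 16-step bound).

Answer: Yes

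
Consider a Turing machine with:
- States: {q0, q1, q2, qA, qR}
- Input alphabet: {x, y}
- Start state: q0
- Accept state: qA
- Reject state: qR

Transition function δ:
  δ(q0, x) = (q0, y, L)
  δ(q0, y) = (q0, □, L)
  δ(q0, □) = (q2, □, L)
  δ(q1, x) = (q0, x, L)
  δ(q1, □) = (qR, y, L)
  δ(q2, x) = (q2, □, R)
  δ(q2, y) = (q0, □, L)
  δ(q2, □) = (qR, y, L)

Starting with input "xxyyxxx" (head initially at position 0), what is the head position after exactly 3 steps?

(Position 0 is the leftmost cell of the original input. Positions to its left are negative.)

Execution trace (head position shown):
Step 0: [q0]xxyyxxx  (head at position 0)
Step 1: move left → [q0]□yxyyxxx  (head at position -1)
Step 2: move left → [q2]□□yxyyxxx  (head at position -2)
Step 3: move left → [qR]□y□yxyyxxx  (head at position -3)

After 3 steps, the head is at position -3.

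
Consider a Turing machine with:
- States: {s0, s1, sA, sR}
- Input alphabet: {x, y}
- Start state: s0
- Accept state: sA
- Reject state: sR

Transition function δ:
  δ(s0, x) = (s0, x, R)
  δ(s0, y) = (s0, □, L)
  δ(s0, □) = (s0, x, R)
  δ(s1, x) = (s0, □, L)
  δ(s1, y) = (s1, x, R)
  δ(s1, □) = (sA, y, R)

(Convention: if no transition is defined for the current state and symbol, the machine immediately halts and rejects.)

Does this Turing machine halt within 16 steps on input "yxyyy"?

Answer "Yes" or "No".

Execution trace:
Initial: [s0]yxyyy
Step 1: δ(s0, y) = (s0, □, L) → [s0]□□xyyy
Step 2: δ(s0, □) = (s0, x, R) → x[s0]□xyyy
Step 3: δ(s0, □) = (s0, x, R) → xx[s0]xyyy
Step 4: δ(s0, x) = (s0, x, R) → xxx[s0]yyy
Step 5: δ(s0, y) = (s0, □, L) → xx[s0]x□yy
Step 6: δ(s0, x) = (s0, x, R) → xxx[s0]□yy
Step 7: δ(s0, □) = (s0, x, R) → xxxx[s0]yy
Step 8: δ(s0, y) = (s0, □, L) → xxx[s0]x□y
Step 9: δ(s0, x) = (s0, x, R) → xxxx[s0]□y
Step 10: δ(s0, □) = (s0, x, R) → xxxxx[s0]y
Step 11: δ(s0, y) = (s0, □, L) → xxxx[s0]x□
Step 12: δ(s0, x) = (s0, x, R) → xxxxx[s0]□
Step 13: δ(s0, □) = (s0, x, R) → xxxxxx[s0]□
Step 14: δ(s0, □) = (s0, x, R) → xxxxxxx[s0]□
Step 15: δ(s0, □) = (s0, x, R) → xxxxxxxx[s0]□
Step 16: δ(s0, □) = (s0, x, R) → xxxxxxxxx[s0]□

The machine has not reached a halting state after 16 steps.
The machine did not halt within the 16-step bound.

Answer: No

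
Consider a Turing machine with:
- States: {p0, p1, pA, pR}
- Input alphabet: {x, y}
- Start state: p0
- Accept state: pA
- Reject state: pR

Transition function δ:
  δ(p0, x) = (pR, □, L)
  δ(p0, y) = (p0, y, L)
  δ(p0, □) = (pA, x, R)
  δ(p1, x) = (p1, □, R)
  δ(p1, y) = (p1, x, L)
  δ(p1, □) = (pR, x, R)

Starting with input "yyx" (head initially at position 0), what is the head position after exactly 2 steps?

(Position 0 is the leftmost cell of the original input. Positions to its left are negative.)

Execution trace (head position shown):
Step 0: [p0]yyx  (head at position 0)
Step 1: move left → [p0]□yyx  (head at position -1)
Step 2: move right → x[pA]yyx  (head at position 0)

After 2 steps, the head is at position 0.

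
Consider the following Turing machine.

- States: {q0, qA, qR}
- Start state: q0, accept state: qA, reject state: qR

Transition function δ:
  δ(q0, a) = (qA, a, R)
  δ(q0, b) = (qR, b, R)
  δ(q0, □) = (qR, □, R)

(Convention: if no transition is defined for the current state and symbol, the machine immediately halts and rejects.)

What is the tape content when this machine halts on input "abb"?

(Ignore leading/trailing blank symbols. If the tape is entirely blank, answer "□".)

Execution trace:
Initial: [q0]abb
Step 1: δ(q0, a) = (qA, a, R) → a[qA]bb

The machine reaches the accept state qA and halts.

Final tape (ignoring leading/trailing blanks): abb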